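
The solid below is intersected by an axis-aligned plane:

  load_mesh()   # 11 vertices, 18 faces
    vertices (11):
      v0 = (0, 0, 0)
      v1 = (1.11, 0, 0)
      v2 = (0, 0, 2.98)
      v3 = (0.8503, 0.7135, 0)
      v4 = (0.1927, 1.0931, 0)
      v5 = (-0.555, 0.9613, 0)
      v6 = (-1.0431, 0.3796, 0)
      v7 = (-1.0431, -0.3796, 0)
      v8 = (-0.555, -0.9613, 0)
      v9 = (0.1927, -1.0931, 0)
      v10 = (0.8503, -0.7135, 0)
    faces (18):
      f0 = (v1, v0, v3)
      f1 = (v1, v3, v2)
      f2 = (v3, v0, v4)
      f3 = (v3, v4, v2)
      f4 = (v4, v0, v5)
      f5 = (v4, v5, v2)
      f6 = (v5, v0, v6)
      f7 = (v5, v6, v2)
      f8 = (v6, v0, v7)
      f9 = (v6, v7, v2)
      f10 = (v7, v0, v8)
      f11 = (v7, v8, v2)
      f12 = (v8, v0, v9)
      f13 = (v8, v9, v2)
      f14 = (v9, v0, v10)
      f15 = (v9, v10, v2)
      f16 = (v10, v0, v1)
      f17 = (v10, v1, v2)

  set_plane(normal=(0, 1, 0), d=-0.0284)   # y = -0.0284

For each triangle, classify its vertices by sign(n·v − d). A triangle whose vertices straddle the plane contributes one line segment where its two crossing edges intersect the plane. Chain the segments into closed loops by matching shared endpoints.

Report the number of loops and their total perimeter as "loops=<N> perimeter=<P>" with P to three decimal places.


Straddling triangles (10 of 18):
  (v6,v0,v7) [++-] → (-0.0780401, -0.0284, 0)–(-1.0431, -0.0284, 0)  len=0.9651
  (v6,v7,v2) [+-+] → (-1.0431, -0.0284, 0)–(-0.0780401, -0.0284, 2.75705)  len=2.9211
  (v7,v0,v8) [-+-] → (-0.0780401, -0.0284, 0)–(-0.0163965, -0.0284, 0)  len=0.0616
  (v7,v8,v2) [--+] → (-0.0163965, -0.0284, 2.89196)–(-0.0780401, -0.0284, 2.75705)  len=0.1483
  (v8,v0,v9) [-+-] → (-0.0163965, -0.0284, 0)–(0.00500657, -0.0284, 0)  len=0.0214
  (v8,v9,v2) [--+] → (0.00500657, -0.0284, 2.90258)–(-0.0163965, -0.0284, 2.89196)  len=0.0239
  (v9,v0,v10) [-+-] → (0.00500657, -0.0284, 0)–(0.0338452, -0.0284, 0)  len=0.0288
  (v9,v10,v2) [--+] → (0.0338452, -0.0284, 2.86138)–(0.00500657, -0.0284, 2.90258)  len=0.0503
  (v10,v0,v1) [-++] → (0.0338452, -0.0284, 0)–(1.09966, -0.0284, 0)  len=1.0658
  (v10,v1,v2) [-++] → (1.09966, -0.0284, 0)–(0.0338452, -0.0284, 2.86138)  len=3.0534

Chained into 1 loop(s):
  loop 1: 10 segments, perimeter = 8.3398
Total perimeter = 8.340

loops=1 perimeter=8.340


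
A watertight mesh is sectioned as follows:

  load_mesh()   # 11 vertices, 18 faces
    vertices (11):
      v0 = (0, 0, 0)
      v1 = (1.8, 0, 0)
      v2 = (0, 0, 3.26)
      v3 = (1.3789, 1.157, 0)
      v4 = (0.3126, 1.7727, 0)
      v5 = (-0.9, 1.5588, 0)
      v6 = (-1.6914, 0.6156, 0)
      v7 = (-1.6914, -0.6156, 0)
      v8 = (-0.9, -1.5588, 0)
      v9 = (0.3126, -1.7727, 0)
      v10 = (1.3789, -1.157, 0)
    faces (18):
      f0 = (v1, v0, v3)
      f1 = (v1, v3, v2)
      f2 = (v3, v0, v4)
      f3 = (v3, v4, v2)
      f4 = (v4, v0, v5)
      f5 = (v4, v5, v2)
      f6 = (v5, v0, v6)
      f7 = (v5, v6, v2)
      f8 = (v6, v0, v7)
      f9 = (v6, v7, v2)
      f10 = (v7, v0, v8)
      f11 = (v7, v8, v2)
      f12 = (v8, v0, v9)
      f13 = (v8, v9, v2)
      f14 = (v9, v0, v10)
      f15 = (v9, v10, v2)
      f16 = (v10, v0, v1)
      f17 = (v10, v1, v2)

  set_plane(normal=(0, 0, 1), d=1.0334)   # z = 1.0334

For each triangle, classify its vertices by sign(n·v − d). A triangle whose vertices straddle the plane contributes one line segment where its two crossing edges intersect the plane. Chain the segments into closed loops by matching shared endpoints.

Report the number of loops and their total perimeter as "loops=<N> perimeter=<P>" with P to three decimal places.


loops=1 perimeter=7.569

Straddling triangles (9 of 18):
  (v1,v3,v2) [--+] → (0.941797, 0.790238, 1.0334)–(1.22941, 0, 1.0334)  len=0.8410
  (v3,v4,v2) [--+] → (0.213508, 1.21076, 1.0334)–(0.941797, 0.790238, 1.0334)  len=0.8410
  (v4,v5,v2) [--+] → (-0.614706, 1.06467, 1.0334)–(0.213508, 1.21076, 1.0334)  len=0.8410
  (v5,v6,v2) [--+] → (-1.15524, 0.420459, 1.0334)–(-0.614706, 1.06467, 1.0334)  len=0.8409
  (v6,v7,v2) [--+] → (-1.15524, -0.420459, 1.0334)–(-1.15524, 0.420459, 1.0334)  len=0.8409
  (v7,v8,v2) [--+] → (-0.614706, -1.06467, 1.0334)–(-1.15524, -0.420459, 1.0334)  len=0.8409
  (v8,v9,v2) [--+] → (0.213508, -1.21076, 1.0334)–(-0.614706, -1.06467, 1.0334)  len=0.8410
  (v9,v10,v2) [--+] → (0.941797, -0.790238, 1.0334)–(0.213508, -1.21076, 1.0334)  len=0.8410
  (v10,v1,v2) [--+] → (1.22941, 0, 1.0334)–(0.941797, -0.790238, 1.0334)  len=0.8410

Chained into 1 loop(s):
  loop 1: 9 segments, perimeter = 7.5687
Total perimeter = 7.569


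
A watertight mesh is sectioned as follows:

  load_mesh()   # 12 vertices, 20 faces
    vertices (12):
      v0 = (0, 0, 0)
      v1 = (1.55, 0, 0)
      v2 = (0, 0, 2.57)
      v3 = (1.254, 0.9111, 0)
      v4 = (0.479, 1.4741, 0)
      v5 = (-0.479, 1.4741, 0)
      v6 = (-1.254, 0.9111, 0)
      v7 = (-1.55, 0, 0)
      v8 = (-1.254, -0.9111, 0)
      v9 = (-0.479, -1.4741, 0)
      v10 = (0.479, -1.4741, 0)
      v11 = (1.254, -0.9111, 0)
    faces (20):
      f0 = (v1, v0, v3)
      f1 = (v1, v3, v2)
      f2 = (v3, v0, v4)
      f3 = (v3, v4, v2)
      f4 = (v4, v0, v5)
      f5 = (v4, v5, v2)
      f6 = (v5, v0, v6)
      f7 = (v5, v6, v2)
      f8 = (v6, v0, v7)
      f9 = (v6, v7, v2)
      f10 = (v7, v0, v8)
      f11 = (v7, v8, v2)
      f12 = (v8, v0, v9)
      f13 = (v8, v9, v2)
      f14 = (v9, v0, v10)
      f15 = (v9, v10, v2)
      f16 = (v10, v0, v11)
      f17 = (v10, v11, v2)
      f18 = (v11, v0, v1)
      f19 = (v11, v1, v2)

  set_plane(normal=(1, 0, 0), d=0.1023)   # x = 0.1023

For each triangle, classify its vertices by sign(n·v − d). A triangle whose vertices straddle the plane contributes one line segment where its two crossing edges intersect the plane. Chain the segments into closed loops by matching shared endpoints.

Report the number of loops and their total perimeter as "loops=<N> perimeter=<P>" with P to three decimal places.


loops=1 perimeter=8.609

Straddling triangles (12 of 20):
  (v1,v0,v3) [+-+] → (0.1023, 0, 0)–(0.1023, 0.0743266, 0)  len=0.0743
  (v1,v3,v2) [++-] → (0.1023, 0.0743266, 2.36034)–(0.1023, 0, 2.40038)  len=0.0844
  (v3,v0,v4) [+-+] → (0.1023, 0.0743266, 0)–(0.1023, 0.314823, 0)  len=0.2405
  (v3,v4,v2) [++-] → (0.1023, 0.314823, 2.02113)–(0.1023, 0.0743266, 2.36034)  len=0.4158
  (v4,v0,v5) [+--] → (0.1023, 0.314823, 0)–(0.1023, 1.4741, 0)  len=1.1593
  (v4,v5,v2) [+--] → (0.1023, 1.4741, 0)–(0.1023, 0.314823, 2.02113)  len=2.3300
  (v9,v0,v10) [--+] → (0.1023, -0.314823, 0)–(0.1023, -1.4741, 0)  len=1.1593
  (v9,v10,v2) [-+-] → (0.1023, -1.4741, 0)–(0.1023, -0.314823, 2.02113)  len=2.3300
  (v10,v0,v11) [+-+] → (0.1023, -0.314823, 0)–(0.1023, -0.0743266, 0)  len=0.2405
  (v10,v11,v2) [++-] → (0.1023, -0.0743266, 2.36034)–(0.1023, -0.314823, 2.02113)  len=0.4158
  (v11,v0,v1) [+-+] → (0.1023, -0.0743266, 0)–(0.1023, 0, 0)  len=0.0743
  (v11,v1,v2) [++-] → (0.1023, 0, 2.40038)–(0.1023, -0.0743266, 2.36034)  len=0.0844

Chained into 1 loop(s):
  loop 1: 12 segments, perimeter = 8.6087
Total perimeter = 8.609


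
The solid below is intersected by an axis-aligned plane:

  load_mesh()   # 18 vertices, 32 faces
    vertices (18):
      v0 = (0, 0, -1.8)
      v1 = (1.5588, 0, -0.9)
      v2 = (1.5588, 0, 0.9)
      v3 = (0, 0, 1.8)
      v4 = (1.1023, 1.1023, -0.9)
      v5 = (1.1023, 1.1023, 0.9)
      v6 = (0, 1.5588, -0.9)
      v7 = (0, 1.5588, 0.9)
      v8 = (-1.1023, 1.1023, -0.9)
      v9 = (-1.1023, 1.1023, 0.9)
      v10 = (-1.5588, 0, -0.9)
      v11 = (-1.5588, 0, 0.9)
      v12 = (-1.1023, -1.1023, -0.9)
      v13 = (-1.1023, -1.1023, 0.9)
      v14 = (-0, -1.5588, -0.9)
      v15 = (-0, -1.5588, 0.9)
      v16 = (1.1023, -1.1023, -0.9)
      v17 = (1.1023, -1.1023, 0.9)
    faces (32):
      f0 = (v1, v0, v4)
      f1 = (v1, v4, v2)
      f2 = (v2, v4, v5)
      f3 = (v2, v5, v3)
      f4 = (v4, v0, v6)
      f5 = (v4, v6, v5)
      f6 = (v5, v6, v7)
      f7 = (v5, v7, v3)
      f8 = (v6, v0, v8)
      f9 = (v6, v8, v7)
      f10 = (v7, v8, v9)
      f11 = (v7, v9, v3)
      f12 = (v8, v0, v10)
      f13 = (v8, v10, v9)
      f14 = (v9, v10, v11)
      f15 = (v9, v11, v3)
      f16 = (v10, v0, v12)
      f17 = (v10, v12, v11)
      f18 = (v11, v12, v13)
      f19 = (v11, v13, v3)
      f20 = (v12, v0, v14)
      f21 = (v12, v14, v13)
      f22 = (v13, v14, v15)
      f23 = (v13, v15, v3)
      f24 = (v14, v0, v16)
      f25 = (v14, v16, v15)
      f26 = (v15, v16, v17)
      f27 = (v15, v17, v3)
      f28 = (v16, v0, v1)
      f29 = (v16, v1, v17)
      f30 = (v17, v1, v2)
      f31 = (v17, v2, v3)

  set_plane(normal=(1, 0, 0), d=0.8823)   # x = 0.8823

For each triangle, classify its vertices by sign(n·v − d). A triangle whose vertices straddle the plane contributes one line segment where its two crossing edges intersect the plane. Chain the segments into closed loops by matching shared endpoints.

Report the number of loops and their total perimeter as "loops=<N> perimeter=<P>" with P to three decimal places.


Straddling triangles (12 of 32):
  (v1,v0,v4) [+-+] → (0.8823, 0, -1.29059)–(0.8823, 0.8823, -1.07962)  len=0.9072
  (v2,v5,v3) [++-] → (0.8823, 0.8823, 1.07962)–(0.8823, 0, 1.29059)  len=0.9072
  (v4,v0,v6) [+--] → (0.8823, 0.8823, -1.07962)–(0.8823, 1.19341, -0.9)  len=0.3592
  (v4,v6,v5) [+-+] → (0.8823, 1.19341, -0.9)–(0.8823, 1.19341, 0.540751)  len=1.4408
  (v5,v6,v7) [+--] → (0.8823, 1.19341, 0.540751)–(0.8823, 1.19341, 0.9)  len=0.3592
  (v5,v7,v3) [+--] → (0.8823, 1.19341, 0.9)–(0.8823, 0.8823, 1.07962)  len=0.3592
  (v14,v0,v16) [--+] → (0.8823, -0.8823, -1.07962)–(0.8823, -1.19341, -0.9)  len=0.3592
  (v14,v16,v15) [-+-] → (0.8823, -1.19341, -0.9)–(0.8823, -1.19341, -0.540751)  len=0.3592
  (v15,v16,v17) [-++] → (0.8823, -1.19341, -0.540751)–(0.8823, -1.19341, 0.9)  len=1.4408
  (v15,v17,v3) [-+-] → (0.8823, -1.19341, 0.9)–(0.8823, -0.8823, 1.07962)  len=0.3592
  (v16,v0,v1) [+-+] → (0.8823, -0.8823, -1.07962)–(0.8823, 0, -1.29059)  len=0.9072
  (v17,v2,v3) [++-] → (0.8823, 0, 1.29059)–(0.8823, -0.8823, 1.07962)  len=0.9072

Chained into 1 loop(s):
  loop 1: 12 segments, perimeter = 8.6656
Total perimeter = 8.666

loops=1 perimeter=8.666


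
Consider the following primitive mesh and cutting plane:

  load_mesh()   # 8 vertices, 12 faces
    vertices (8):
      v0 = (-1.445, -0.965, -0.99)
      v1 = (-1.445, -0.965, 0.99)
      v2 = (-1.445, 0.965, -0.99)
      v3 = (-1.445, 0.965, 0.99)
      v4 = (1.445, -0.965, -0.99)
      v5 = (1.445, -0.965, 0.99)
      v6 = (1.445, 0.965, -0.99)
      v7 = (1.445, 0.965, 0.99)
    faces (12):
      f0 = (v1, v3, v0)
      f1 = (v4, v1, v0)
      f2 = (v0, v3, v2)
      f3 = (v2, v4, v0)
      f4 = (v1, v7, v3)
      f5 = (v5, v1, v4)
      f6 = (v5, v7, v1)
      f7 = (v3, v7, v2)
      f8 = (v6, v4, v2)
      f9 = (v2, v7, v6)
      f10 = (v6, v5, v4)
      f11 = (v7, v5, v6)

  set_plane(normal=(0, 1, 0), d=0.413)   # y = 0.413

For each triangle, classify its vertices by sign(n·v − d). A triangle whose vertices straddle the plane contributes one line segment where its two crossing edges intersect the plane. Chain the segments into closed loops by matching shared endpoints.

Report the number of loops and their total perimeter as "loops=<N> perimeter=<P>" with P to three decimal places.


loops=1 perimeter=9.740

Straddling triangles (8 of 12):
  (v1,v3,v0) [-+-] → (-1.445, 0.413, 0.99)–(-1.445, 0.413, 0.423699)  len=0.5663
  (v0,v3,v2) [-++] → (-1.445, 0.413, 0.423699)–(-1.445, 0.413, -0.99)  len=1.4137
  (v2,v4,v0) [+--] → (-0.61843, 0.413, -0.99)–(-1.445, 0.413, -0.99)  len=0.8266
  (v1,v7,v3) [-++] → (0.61843, 0.413, 0.99)–(-1.445, 0.413, 0.99)  len=2.0634
  (v5,v7,v1) [-+-] → (1.445, 0.413, 0.99)–(0.61843, 0.413, 0.99)  len=0.8266
  (v6,v4,v2) [+-+] → (1.445, 0.413, -0.99)–(-0.61843, 0.413, -0.99)  len=2.0634
  (v6,v5,v4) [+--] → (1.445, 0.413, -0.423699)–(1.445, 0.413, -0.99)  len=0.5663
  (v7,v5,v6) [+-+] → (1.445, 0.413, 0.99)–(1.445, 0.413, -0.423699)  len=1.4137

Chained into 1 loop(s):
  loop 1: 8 segments, perimeter = 9.7400
Total perimeter = 9.740


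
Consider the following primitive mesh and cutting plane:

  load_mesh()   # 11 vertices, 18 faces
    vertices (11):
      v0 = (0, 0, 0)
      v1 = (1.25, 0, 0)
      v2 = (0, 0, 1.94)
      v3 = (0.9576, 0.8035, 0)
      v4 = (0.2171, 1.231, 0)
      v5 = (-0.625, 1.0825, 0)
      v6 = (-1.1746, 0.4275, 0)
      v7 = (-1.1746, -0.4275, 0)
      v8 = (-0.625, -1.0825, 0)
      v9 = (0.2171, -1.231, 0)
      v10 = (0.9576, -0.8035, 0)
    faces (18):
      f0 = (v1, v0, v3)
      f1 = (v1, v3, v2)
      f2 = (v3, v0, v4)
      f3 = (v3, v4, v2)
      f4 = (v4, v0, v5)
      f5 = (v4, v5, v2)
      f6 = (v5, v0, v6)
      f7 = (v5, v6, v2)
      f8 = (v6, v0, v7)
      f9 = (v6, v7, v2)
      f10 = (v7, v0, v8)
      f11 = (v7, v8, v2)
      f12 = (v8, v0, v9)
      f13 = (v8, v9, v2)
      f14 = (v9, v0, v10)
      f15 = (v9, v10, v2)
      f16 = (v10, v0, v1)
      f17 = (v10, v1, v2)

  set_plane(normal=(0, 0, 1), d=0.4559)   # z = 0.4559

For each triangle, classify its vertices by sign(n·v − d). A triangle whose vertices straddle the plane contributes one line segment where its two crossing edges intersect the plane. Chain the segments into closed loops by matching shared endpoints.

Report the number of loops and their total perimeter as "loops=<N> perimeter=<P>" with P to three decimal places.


loops=1 perimeter=5.887

Straddling triangles (9 of 18):
  (v1,v3,v2) [--+] → (0.732564, 0.614677, 0.4559)–(0.95625, 0, 0.4559)  len=0.6541
  (v3,v4,v2) [--+] → (0.166081, 0.941715, 0.4559)–(0.732564, 0.614677, 0.4559)  len=0.6541
  (v4,v5,v2) [--+] → (-0.478125, 0.828113, 0.4559)–(0.166081, 0.941715, 0.4559)  len=0.6541
  (v5,v6,v2) [--+] → (-0.898569, 0.327037, 0.4559)–(-0.478125, 0.828113, 0.4559)  len=0.6541
  (v6,v7,v2) [--+] → (-0.898569, -0.327037, 0.4559)–(-0.898569, 0.327037, 0.4559)  len=0.6541
  (v7,v8,v2) [--+] → (-0.478125, -0.828113, 0.4559)–(-0.898569, -0.327037, 0.4559)  len=0.6541
  (v8,v9,v2) [--+] → (0.166081, -0.941715, 0.4559)–(-0.478125, -0.828113, 0.4559)  len=0.6541
  (v9,v10,v2) [--+] → (0.732564, -0.614677, 0.4559)–(0.166081, -0.941715, 0.4559)  len=0.6541
  (v10,v1,v2) [--+] → (0.95625, 0, 0.4559)–(0.732564, -0.614677, 0.4559)  len=0.6541

Chained into 1 loop(s):
  loop 1: 9 segments, perimeter = 5.8870
Total perimeter = 5.887


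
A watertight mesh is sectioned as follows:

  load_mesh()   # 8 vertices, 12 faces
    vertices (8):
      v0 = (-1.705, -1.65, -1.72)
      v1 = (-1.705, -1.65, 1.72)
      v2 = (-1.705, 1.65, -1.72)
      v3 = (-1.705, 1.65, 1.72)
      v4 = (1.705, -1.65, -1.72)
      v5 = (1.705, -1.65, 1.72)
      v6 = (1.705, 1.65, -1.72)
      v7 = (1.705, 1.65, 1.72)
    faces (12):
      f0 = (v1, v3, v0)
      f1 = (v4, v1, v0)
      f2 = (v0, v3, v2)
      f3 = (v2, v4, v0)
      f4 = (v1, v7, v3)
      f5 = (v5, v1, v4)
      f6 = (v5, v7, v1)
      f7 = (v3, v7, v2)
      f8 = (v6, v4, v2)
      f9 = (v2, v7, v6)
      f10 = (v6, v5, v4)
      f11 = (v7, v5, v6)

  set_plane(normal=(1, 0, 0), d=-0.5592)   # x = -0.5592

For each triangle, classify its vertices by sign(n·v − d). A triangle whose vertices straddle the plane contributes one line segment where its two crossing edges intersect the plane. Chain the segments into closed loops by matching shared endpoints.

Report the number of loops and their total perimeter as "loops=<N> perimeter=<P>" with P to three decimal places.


loops=1 perimeter=13.480

Straddling triangles (8 of 12):
  (v4,v1,v0) [+--] → (-0.5592, -1.65, 0.56412)–(-0.5592, -1.65, -1.72)  len=2.2841
  (v2,v4,v0) [-+-] → (-0.5592, 0.541161, -1.72)–(-0.5592, -1.65, -1.72)  len=2.1912
  (v1,v7,v3) [-+-] → (-0.5592, -0.541161, 1.72)–(-0.5592, 1.65, 1.72)  len=2.1912
  (v5,v1,v4) [+-+] → (-0.5592, -1.65, 1.72)–(-0.5592, -1.65, 0.56412)  len=1.1559
  (v5,v7,v1) [++-] → (-0.5592, -0.541161, 1.72)–(-0.5592, -1.65, 1.72)  len=1.1088
  (v3,v7,v2) [-+-] → (-0.5592, 1.65, 1.72)–(-0.5592, 1.65, -0.56412)  len=2.2841
  (v6,v4,v2) [++-] → (-0.5592, 0.541161, -1.72)–(-0.5592, 1.65, -1.72)  len=1.1088
  (v2,v7,v6) [-++] → (-0.5592, 1.65, -0.56412)–(-0.5592, 1.65, -1.72)  len=1.1559

Chained into 1 loop(s):
  loop 1: 8 segments, perimeter = 13.4800
Total perimeter = 13.480


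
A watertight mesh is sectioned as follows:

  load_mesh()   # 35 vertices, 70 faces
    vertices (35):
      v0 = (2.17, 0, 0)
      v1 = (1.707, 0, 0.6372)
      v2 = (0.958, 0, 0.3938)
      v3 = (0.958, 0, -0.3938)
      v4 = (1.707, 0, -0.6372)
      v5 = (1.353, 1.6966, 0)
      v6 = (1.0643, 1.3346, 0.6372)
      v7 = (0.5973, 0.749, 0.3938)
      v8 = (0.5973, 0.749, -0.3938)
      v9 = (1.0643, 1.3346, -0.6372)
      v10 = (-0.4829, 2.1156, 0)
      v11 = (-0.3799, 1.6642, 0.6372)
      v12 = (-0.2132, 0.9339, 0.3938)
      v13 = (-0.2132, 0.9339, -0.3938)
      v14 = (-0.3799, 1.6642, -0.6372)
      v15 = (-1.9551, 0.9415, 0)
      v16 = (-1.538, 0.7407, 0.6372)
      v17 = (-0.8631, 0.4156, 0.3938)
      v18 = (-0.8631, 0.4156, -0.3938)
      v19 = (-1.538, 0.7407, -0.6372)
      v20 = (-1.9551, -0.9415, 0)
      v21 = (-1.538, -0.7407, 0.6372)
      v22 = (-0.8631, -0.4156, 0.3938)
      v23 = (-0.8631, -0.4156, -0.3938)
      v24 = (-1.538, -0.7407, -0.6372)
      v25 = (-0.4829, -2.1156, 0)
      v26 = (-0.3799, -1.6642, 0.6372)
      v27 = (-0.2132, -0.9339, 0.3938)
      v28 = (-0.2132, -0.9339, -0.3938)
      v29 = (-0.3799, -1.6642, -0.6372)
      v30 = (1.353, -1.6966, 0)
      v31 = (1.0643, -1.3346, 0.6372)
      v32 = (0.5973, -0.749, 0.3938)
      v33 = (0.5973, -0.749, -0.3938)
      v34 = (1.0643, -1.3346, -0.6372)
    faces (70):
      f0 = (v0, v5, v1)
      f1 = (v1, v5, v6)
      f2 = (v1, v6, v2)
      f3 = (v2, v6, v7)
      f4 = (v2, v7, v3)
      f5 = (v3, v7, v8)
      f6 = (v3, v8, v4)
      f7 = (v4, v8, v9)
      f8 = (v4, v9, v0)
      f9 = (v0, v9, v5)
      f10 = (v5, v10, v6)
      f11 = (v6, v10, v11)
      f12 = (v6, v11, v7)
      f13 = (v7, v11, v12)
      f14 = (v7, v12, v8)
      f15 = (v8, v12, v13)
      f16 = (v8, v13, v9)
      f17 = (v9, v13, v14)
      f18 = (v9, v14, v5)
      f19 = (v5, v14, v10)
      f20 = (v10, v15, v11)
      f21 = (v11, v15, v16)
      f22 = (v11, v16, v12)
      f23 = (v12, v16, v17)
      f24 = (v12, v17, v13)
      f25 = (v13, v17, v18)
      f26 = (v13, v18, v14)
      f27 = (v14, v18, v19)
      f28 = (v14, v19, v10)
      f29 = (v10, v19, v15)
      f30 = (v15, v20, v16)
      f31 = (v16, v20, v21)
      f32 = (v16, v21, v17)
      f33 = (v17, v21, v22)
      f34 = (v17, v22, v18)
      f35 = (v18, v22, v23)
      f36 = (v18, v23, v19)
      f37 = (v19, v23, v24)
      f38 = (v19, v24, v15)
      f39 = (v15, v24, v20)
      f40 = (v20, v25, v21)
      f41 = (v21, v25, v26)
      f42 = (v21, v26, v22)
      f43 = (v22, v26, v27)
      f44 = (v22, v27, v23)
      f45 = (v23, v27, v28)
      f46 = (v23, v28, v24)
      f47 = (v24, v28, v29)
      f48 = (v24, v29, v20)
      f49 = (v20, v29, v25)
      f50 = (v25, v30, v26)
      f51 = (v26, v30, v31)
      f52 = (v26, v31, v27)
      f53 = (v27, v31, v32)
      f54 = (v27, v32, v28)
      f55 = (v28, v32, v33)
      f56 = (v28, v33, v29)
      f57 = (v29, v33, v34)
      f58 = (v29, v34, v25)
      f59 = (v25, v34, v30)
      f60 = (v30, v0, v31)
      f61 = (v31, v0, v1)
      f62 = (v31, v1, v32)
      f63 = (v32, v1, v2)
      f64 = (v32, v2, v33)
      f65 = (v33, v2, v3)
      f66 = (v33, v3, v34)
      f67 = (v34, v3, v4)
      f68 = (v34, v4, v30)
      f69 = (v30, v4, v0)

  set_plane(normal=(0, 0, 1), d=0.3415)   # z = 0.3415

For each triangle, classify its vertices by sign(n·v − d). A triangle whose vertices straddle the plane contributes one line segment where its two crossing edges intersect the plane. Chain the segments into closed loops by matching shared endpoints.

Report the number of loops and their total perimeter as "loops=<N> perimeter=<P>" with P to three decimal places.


loops=2 perimeter=17.493

Straddling triangles (28 of 70):
  (v0,v5,v1) [--+] → (1.54272, 0.787327, 0.3415)–(1.92186, 0, 0.3415)  len=0.8739
  (v1,v5,v6) [+-+] → (1.54272, 0.787327, 0.3415)–(1.19827, 1.50259, 0.3415)  len=0.7939
  (v2,v7,v3) [++-] → (0.621252, 0.699263, 0.3415)–(0.958, 0, 0.3415)  len=0.7761
  (v3,v7,v8) [-+-] → (0.621252, 0.699263, 0.3415)–(0.5973, 0.749, 0.3415)  len=0.0552
  (v5,v10,v6) [--+] → (0.346304, 1.69703, 0.3415)–(1.19827, 1.50259, 0.3415)  len=0.8739
  (v6,v10,v11) [+-+] → (0.346304, 1.69703, 0.3415)–(-0.427698, 1.87368, 0.3415)  len=0.7939
  (v7,v12,v8) [++-] → (-0.159379, 0.921622, 0.3415)–(0.5973, 0.749, 0.3415)  len=0.7761
  (v8,v12,v13) [-+-] → (-0.159379, 0.921622, 0.3415)–(-0.2132, 0.9339, 0.3415)  len=0.0552
  (v10,v15,v11) [--+] → (-1.11089, 1.32882, 0.3415)–(-0.427698, 1.87368, 0.3415)  len=0.8739
  (v11,v15,v16) [+-+] → (-1.11089, 1.32882, 0.3415)–(-1.73156, 0.833884, 0.3415)  len=0.7938
  (v12,v17,v13) [++-] → (-0.819944, 0.450017, 0.3415)–(-0.2132, 0.9339, 0.3415)  len=0.7761
  (v13,v17,v18) [-+-] → (-0.819944, 0.450017, 0.3415)–(-0.8631, 0.4156, 0.3415)  len=0.0552
  (v15,v20,v16) [--+] → (-1.73156, -0.0399443, 0.3415)–(-1.73156, 0.833884, 0.3415)  len=0.8738
  (v16,v20,v21) [+-+] → (-1.73156, -0.0399443, 0.3415)–(-1.73156, -0.833884, 0.3415)  len=0.7939
  (v17,v22,v18) [++-] → (-0.8631, -0.360405, 0.3415)–(-0.8631, 0.4156, 0.3415)  len=0.7760
  (v18,v22,v23) [-+-] → (-0.8631, -0.360405, 0.3415)–(-0.8631, -0.4156, 0.3415)  len=0.0552
  (v20,v25,v21) [--+] → (-1.04837, -1.37874, 0.3415)–(-1.73156, -0.833884, 0.3415)  len=0.8739
  (v21,v25,v26) [+-+] → (-1.04837, -1.37874, 0.3415)–(-0.427698, -1.87368, 0.3415)  len=0.7938
  (v22,v27,v23) [++-] → (-0.256356, -0.899483, 0.3415)–(-0.8631, -0.4156, 0.3415)  len=0.7761
  (v23,v27,v28) [-+-] → (-0.256356, -0.899483, 0.3415)–(-0.2132, -0.9339, 0.3415)  len=0.0552
  (v25,v30,v26) [--+] → (0.424272, -1.67924, 0.3415)–(-0.427698, -1.87368, 0.3415)  len=0.8739
  (v26,v30,v31) [+-+] → (0.424272, -1.67924, 0.3415)–(1.19827, -1.50259, 0.3415)  len=0.7939
  (v27,v32,v28) [++-] → (0.543479, -0.761278, 0.3415)–(-0.2132, -0.9339, 0.3415)  len=0.7761
  (v28,v32,v33) [-+-] → (0.543479, -0.761278, 0.3415)–(0.5973, -0.749, 0.3415)  len=0.0552
  (v30,v0,v31) [--+] → (1.57741, -0.715263, 0.3415)–(1.19827, -1.50259, 0.3415)  len=0.8739
  (v31,v0,v1) [+-+] → (1.57741, -0.715263, 0.3415)–(1.92186, 0, 0.3415)  len=0.7939
  (v32,v2,v33) [++-] → (0.934048, -0.0497368, 0.3415)–(0.5973, -0.749, 0.3415)  len=0.7761
  (v33,v2,v3) [-+-] → (0.934048, -0.0497368, 0.3415)–(0.958, 0, 0.3415)  len=0.0552

Chained into 2 loop(s):
  loop 1: 14 segments, perimeter = 11.6742
  loop 2: 14 segments, perimeter = 5.8190
Total perimeter = 17.493


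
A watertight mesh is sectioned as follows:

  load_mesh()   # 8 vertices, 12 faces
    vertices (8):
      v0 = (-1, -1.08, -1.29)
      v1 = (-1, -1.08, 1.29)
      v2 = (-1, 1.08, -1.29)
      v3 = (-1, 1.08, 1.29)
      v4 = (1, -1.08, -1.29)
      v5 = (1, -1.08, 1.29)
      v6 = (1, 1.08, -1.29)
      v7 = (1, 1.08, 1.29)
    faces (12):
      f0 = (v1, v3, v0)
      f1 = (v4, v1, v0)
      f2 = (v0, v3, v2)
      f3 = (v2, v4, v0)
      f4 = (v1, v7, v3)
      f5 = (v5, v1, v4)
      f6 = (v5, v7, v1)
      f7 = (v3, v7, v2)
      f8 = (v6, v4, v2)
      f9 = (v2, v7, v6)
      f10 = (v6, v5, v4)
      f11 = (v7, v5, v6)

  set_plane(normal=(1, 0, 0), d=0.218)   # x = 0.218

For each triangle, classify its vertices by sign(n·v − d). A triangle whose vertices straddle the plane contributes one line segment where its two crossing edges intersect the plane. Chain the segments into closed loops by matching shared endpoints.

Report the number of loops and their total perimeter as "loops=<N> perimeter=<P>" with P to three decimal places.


Straddling triangles (8 of 12):
  (v4,v1,v0) [+--] → (0.218, -1.08, -0.28122)–(0.218, -1.08, -1.29)  len=1.0088
  (v2,v4,v0) [-+-] → (0.218, -0.23544, -1.29)–(0.218, -1.08, -1.29)  len=0.8446
  (v1,v7,v3) [-+-] → (0.218, 0.23544, 1.29)–(0.218, 1.08, 1.29)  len=0.8446
  (v5,v1,v4) [+-+] → (0.218, -1.08, 1.29)–(0.218, -1.08, -0.28122)  len=1.5712
  (v5,v7,v1) [++-] → (0.218, 0.23544, 1.29)–(0.218, -1.08, 1.29)  len=1.3154
  (v3,v7,v2) [-+-] → (0.218, 1.08, 1.29)–(0.218, 1.08, 0.28122)  len=1.0088
  (v6,v4,v2) [++-] → (0.218, -0.23544, -1.29)–(0.218, 1.08, -1.29)  len=1.3154
  (v2,v7,v6) [-++] → (0.218, 1.08, 0.28122)–(0.218, 1.08, -1.29)  len=1.5712

Chained into 1 loop(s):
  loop 1: 8 segments, perimeter = 9.4800
Total perimeter = 9.480

loops=1 perimeter=9.480


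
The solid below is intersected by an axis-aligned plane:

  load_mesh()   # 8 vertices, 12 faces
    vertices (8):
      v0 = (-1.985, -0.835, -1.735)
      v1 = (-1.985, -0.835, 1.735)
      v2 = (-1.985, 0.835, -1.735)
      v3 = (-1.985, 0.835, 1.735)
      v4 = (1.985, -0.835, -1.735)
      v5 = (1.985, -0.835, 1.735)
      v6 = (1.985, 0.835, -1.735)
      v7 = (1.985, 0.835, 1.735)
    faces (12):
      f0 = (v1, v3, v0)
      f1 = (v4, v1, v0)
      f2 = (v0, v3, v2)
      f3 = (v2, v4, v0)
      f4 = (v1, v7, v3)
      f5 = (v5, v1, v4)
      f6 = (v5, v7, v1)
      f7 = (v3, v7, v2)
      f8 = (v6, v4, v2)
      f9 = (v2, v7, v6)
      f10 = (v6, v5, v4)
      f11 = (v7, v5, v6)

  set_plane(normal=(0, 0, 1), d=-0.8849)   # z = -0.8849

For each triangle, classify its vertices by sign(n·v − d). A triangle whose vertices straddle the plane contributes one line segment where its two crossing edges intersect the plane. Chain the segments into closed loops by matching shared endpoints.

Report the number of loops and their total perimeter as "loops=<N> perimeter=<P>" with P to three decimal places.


loops=1 perimeter=11.280

Straddling triangles (8 of 12):
  (v1,v3,v0) [++-] → (-1.985, -0.425874, -0.8849)–(-1.985, -0.835, -0.8849)  len=0.4091
  (v4,v1,v0) [-+-] → (1.01241, -0.835, -0.8849)–(-1.985, -0.835, -0.8849)  len=2.9974
  (v0,v3,v2) [-+-] → (-1.985, -0.425874, -0.8849)–(-1.985, 0.835, -0.8849)  len=1.2609
  (v5,v1,v4) [++-] → (1.01241, -0.835, -0.8849)–(1.985, -0.835, -0.8849)  len=0.9726
  (v3,v7,v2) [++-] → (-1.01241, 0.835, -0.8849)–(-1.985, 0.835, -0.8849)  len=0.9726
  (v2,v7,v6) [-+-] → (-1.01241, 0.835, -0.8849)–(1.985, 0.835, -0.8849)  len=2.9974
  (v6,v5,v4) [-+-] → (1.985, 0.425874, -0.8849)–(1.985, -0.835, -0.8849)  len=1.2609
  (v7,v5,v6) [++-] → (1.985, 0.425874, -0.8849)–(1.985, 0.835, -0.8849)  len=0.4091

Chained into 1 loop(s):
  loop 1: 8 segments, perimeter = 11.2800
Total perimeter = 11.280


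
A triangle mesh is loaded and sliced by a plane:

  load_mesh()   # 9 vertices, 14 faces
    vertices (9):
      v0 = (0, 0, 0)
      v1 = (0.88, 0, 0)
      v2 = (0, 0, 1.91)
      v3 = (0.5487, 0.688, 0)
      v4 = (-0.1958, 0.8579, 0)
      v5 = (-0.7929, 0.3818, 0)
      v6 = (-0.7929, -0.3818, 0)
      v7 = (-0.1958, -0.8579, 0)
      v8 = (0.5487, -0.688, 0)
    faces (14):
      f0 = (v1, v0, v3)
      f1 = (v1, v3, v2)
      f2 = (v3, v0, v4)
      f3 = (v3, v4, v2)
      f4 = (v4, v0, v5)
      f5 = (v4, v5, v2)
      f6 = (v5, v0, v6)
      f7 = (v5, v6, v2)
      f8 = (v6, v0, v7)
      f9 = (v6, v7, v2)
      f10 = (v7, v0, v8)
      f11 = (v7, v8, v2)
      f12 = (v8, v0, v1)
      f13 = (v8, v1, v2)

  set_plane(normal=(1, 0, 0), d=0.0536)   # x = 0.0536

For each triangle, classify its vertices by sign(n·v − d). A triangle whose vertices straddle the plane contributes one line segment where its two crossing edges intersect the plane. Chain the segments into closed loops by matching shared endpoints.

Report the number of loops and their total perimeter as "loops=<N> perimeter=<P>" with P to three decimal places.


loops=1 perimeter=5.543

Straddling triangles (8 of 14):
  (v1,v0,v3) [+-+] → (0.0536, 0, 0)–(0.0536, 0.0672076, 0)  len=0.0672
  (v1,v3,v2) [++-] → (0.0536, 0.0672076, 1.72342)–(0.0536, 0, 1.79366)  len=0.0972
  (v3,v0,v4) [+--] → (0.0536, 0.0672076, 0)–(0.0536, 0.800985, 0)  len=0.7338
  (v3,v4,v2) [+--] → (0.0536, 0.800985, 0)–(0.0536, 0.0672076, 1.72342)  len=1.8731
  (v7,v0,v8) [--+] → (0.0536, -0.0672076, 0)–(0.0536, -0.800985, 0)  len=0.7338
  (v7,v8,v2) [-+-] → (0.0536, -0.800985, 0)–(0.0536, -0.0672076, 1.72342)  len=1.8731
  (v8,v0,v1) [+-+] → (0.0536, -0.0672076, 0)–(0.0536, 0, 0)  len=0.0672
  (v8,v1,v2) [++-] → (0.0536, 0, 1.79366)–(0.0536, -0.0672076, 1.72342)  len=0.0972

Chained into 1 loop(s):
  loop 1: 8 segments, perimeter = 5.5427
Total perimeter = 5.543


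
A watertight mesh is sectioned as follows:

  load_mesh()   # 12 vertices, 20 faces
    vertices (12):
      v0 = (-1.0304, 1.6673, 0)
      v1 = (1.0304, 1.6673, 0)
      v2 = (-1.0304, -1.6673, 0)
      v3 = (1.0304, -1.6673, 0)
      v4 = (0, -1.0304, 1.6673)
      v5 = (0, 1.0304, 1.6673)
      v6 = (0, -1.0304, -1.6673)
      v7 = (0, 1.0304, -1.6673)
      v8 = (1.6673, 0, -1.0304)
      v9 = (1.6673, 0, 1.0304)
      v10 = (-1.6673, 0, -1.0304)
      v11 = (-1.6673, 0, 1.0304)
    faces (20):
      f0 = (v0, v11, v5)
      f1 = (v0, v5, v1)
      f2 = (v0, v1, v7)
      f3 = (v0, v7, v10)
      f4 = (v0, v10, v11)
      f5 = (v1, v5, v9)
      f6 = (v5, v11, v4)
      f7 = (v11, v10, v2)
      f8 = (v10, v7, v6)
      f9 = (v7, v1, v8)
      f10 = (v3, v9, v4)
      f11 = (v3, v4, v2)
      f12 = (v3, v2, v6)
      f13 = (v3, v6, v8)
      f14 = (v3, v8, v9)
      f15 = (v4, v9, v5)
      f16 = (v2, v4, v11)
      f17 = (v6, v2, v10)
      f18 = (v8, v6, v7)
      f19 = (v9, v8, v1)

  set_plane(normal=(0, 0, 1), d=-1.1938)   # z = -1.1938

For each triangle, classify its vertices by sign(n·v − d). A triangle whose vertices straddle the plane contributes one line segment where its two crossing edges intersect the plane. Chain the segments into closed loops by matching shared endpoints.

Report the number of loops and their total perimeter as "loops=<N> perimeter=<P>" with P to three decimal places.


Straddling triangles (8 of 20):
  (v0,v1,v7) [++-] → (0.292625, 1.21127, -1.1938)–(-0.292625, 1.21127, -1.1938)  len=0.5853
  (v0,v7,v10) [+-+] → (-0.292625, 1.21127, -1.1938)–(-1.23955, 0.264354, -1.1938)  len=1.3391
  (v10,v7,v6) [+--] → (-1.23955, 0.264354, -1.1938)–(-1.23955, -0.264354, -1.1938)  len=0.5287
  (v7,v1,v8) [-++] → (0.292625, 1.21127, -1.1938)–(1.23955, 0.264354, -1.1938)  len=1.3391
  (v3,v2,v6) [++-] → (-0.292625, -1.21127, -1.1938)–(0.292625, -1.21127, -1.1938)  len=0.5853
  (v3,v6,v8) [+-+] → (0.292625, -1.21127, -1.1938)–(1.23955, -0.264354, -1.1938)  len=1.3391
  (v6,v2,v10) [-++] → (-0.292625, -1.21127, -1.1938)–(-1.23955, -0.264354, -1.1938)  len=1.3391
  (v8,v6,v7) [+--] → (1.23955, -0.264354, -1.1938)–(1.23955, 0.264354, -1.1938)  len=0.5287

Chained into 1 loop(s):
  loop 1: 8 segments, perimeter = 7.5845
Total perimeter = 7.585

loops=1 perimeter=7.585


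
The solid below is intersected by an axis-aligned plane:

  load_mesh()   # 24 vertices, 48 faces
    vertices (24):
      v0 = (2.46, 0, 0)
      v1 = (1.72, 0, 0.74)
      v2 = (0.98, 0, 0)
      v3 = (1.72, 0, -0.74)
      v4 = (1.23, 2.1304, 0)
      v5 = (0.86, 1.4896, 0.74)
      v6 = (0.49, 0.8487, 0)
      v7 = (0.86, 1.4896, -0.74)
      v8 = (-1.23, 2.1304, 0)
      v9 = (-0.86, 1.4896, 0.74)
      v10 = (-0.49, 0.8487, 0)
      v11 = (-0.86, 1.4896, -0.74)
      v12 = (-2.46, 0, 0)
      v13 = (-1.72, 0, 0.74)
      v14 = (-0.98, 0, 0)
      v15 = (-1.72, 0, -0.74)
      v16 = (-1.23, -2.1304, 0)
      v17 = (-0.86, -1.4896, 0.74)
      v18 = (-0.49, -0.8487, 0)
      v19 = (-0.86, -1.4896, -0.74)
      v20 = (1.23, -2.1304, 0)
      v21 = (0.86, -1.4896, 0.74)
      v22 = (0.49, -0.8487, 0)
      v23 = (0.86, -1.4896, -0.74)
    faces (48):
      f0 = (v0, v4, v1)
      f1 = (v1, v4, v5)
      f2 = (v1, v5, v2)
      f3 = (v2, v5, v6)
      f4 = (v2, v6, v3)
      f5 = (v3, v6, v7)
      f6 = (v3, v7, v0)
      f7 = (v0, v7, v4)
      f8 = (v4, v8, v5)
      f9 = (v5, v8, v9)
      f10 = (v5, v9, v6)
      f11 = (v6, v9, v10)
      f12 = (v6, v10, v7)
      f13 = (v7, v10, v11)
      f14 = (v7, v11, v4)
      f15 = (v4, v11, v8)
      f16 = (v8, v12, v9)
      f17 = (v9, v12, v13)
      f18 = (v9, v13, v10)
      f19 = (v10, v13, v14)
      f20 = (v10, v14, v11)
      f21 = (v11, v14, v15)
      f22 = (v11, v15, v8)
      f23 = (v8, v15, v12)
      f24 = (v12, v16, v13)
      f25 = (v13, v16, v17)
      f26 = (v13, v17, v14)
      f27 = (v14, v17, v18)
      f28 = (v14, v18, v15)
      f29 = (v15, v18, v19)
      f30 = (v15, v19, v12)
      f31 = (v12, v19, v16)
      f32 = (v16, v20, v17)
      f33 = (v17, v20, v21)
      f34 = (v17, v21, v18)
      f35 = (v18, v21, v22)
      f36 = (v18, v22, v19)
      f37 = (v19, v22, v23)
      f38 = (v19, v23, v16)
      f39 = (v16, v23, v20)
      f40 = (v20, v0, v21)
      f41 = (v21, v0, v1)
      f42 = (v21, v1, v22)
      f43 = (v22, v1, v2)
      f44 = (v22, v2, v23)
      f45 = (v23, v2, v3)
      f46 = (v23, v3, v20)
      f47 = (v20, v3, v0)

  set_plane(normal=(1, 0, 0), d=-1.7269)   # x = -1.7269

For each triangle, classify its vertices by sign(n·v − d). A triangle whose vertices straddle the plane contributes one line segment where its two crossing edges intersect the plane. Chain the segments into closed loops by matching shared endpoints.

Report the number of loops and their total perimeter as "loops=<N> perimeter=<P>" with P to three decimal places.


Straddling triangles (6 of 48):
  (v8,v12,v9) [+-+] → (-1.7269, 1.26975, 0)–(-1.7269, 0.682516, 0.339059)  len=0.6781
  (v9,v12,v13) [+-+] → (-1.7269, 0.682516, 0.339059)–(-1.7269, 0, 0.7331)  len=0.7881
  (v8,v15,v12) [++-] → (-1.7269, 0, -0.7331)–(-1.7269, 1.26975, 0)  len=1.4662
  (v12,v16,v13) [-++] → (-1.7269, -1.26975, 0)–(-1.7269, 0, 0.7331)  len=1.4662
  (v15,v19,v12) [++-] → (-1.7269, -0.682516, -0.339059)–(-1.7269, 0, -0.7331)  len=0.7881
  (v12,v19,v16) [-++] → (-1.7269, -0.682516, -0.339059)–(-1.7269, -1.26975, 0)  len=0.6781

Chained into 1 loop(s):
  loop 1: 6 segments, perimeter = 5.8648
Total perimeter = 5.865

loops=1 perimeter=5.865


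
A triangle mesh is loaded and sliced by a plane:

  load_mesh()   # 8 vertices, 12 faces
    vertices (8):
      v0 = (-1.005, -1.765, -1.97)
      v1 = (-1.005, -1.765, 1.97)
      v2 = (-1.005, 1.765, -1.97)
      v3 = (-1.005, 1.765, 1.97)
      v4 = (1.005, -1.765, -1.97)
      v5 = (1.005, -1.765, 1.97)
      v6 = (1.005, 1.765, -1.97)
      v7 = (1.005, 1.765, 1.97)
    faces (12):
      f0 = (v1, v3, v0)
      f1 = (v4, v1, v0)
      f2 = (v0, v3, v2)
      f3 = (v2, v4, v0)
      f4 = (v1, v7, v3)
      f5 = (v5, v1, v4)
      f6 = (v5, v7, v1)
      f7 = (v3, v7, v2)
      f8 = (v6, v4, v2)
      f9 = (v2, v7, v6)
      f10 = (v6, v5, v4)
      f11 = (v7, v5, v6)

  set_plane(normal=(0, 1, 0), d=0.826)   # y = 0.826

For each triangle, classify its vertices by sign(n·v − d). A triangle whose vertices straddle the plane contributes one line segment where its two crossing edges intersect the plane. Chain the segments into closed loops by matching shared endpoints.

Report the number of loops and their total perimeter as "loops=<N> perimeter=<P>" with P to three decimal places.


loops=1 perimeter=11.900

Straddling triangles (8 of 12):
  (v1,v3,v0) [-+-] → (-1.005, 0.826, 1.97)–(-1.005, 0.826, 0.921938)  len=1.0481
  (v0,v3,v2) [-++] → (-1.005, 0.826, 0.921938)–(-1.005, 0.826, -1.97)  len=2.8919
  (v2,v4,v0) [+--] → (-0.470329, 0.826, -1.97)–(-1.005, 0.826, -1.97)  len=0.5347
  (v1,v7,v3) [-++] → (0.470329, 0.826, 1.97)–(-1.005, 0.826, 1.97)  len=1.4753
  (v5,v7,v1) [-+-] → (1.005, 0.826, 1.97)–(0.470329, 0.826, 1.97)  len=0.5347
  (v6,v4,v2) [+-+] → (1.005, 0.826, -1.97)–(-0.470329, 0.826, -1.97)  len=1.4753
  (v6,v5,v4) [+--] → (1.005, 0.826, -0.921938)–(1.005, 0.826, -1.97)  len=1.0481
  (v7,v5,v6) [+-+] → (1.005, 0.826, 1.97)–(1.005, 0.826, -0.921938)  len=2.8919

Chained into 1 loop(s):
  loop 1: 8 segments, perimeter = 11.9000
Total perimeter = 11.900


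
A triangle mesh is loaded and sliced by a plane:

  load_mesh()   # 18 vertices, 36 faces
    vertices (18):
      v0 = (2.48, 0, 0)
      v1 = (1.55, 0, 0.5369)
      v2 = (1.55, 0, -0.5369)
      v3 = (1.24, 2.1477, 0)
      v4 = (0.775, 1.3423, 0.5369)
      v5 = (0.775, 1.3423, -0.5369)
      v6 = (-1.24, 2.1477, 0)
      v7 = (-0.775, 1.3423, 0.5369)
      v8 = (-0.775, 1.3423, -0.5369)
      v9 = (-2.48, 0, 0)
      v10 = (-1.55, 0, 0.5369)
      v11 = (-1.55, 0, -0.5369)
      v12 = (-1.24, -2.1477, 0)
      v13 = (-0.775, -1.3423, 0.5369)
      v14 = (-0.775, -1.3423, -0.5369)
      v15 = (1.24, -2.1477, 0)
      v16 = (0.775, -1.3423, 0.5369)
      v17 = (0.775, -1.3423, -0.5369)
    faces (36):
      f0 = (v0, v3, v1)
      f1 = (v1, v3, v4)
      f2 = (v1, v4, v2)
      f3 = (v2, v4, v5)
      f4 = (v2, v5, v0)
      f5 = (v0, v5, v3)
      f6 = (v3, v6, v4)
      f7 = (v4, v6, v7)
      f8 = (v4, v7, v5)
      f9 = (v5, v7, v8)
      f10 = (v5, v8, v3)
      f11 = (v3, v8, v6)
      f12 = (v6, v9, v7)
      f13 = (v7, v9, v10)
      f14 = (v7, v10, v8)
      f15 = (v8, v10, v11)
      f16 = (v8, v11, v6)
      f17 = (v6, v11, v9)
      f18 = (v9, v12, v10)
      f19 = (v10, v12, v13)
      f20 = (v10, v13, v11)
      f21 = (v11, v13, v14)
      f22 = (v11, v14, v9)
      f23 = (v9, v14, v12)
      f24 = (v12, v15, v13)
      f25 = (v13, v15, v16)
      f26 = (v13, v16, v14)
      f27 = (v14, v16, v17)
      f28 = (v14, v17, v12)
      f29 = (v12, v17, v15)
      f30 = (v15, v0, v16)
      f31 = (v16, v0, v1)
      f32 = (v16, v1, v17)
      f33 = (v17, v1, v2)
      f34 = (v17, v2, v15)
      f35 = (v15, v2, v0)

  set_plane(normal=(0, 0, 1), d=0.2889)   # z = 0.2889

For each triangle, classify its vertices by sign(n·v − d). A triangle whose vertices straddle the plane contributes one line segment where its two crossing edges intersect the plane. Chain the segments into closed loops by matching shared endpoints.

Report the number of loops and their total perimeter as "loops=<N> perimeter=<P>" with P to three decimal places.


Straddling triangles (24 of 36):
  (v0,v3,v1) [--+] → (1.40681, 0.992046, 0.2889)–(1.97958, 0, 0.2889)  len=1.1455
  (v1,v3,v4) [+-+] → (1.40681, 0.992046, 0.2889)–(0.989789, 1.71432, 0.2889)  len=0.8340
  (v1,v4,v2) [++-] → (0.953991, 1.03229, 0.2889)–(1.55, 0, 0.2889)  len=1.1920
  (v2,v4,v5) [-+-] → (0.953991, 1.03229, 0.2889)–(0.775, 1.3423, 0.2889)  len=0.3580
  (v3,v6,v4) [--+] → (-0.155751, 1.71432, 0.2889)–(0.989789, 1.71432, 0.2889)  len=1.1455
  (v4,v6,v7) [+-+] → (-0.155751, 1.71432, 0.2889)–(-0.989789, 1.71432, 0.2889)  len=0.8340
  (v4,v7,v5) [++-] → (-0.417019, 1.3423, 0.2889)–(0.775, 1.3423, 0.2889)  len=1.1920
  (v5,v7,v8) [-+-] → (-0.417019, 1.3423, 0.2889)–(-0.775, 1.3423, 0.2889)  len=0.3580
  (v6,v9,v7) [--+] → (-1.56256, 0.722277, 0.2889)–(-0.989789, 1.71432, 0.2889)  len=1.1455
  (v7,v9,v10) [+-+] → (-1.56256, 0.722277, 0.2889)–(-1.97958, 0, 0.2889)  len=0.8340
  (v7,v10,v8) [++-] → (-1.37101, 0.310012, 0.2889)–(-0.775, 1.3423, 0.2889)  len=1.1920
  (v8,v10,v11) [-+-] → (-1.37101, 0.310012, 0.2889)–(-1.55, 0, 0.2889)  len=0.3580
  (v9,v12,v10) [--+] → (-1.40681, -0.992046, 0.2889)–(-1.97958, 0, 0.2889)  len=1.1455
  (v10,v12,v13) [+-+] → (-1.40681, -0.992046, 0.2889)–(-0.989789, -1.71432, 0.2889)  len=0.8340
  (v10,v13,v11) [++-] → (-0.953991, -1.03229, 0.2889)–(-1.55, 0, 0.2889)  len=1.1920
  (v11,v13,v14) [-+-] → (-0.953991, -1.03229, 0.2889)–(-0.775, -1.3423, 0.2889)  len=0.3580
  (v12,v15,v13) [--+] → (0.155751, -1.71432, 0.2889)–(-0.989789, -1.71432, 0.2889)  len=1.1455
  (v13,v15,v16) [+-+] → (0.155751, -1.71432, 0.2889)–(0.989789, -1.71432, 0.2889)  len=0.8340
  (v13,v16,v14) [++-] → (0.417019, -1.3423, 0.2889)–(-0.775, -1.3423, 0.2889)  len=1.1920
  (v14,v16,v17) [-+-] → (0.417019, -1.3423, 0.2889)–(0.775, -1.3423, 0.2889)  len=0.3580
  (v15,v0,v16) [--+] → (1.56256, -0.722277, 0.2889)–(0.989789, -1.71432, 0.2889)  len=1.1455
  (v16,v0,v1) [+-+] → (1.56256, -0.722277, 0.2889)–(1.97958, 0, 0.2889)  len=0.8340
  (v16,v1,v17) [++-] → (1.37101, -0.310012, 0.2889)–(0.775, -1.3423, 0.2889)  len=1.1920
  (v17,v1,v2) [-+-] → (1.37101, -0.310012, 0.2889)–(1.55, 0, 0.2889)  len=0.3580

Chained into 2 loop(s):
  loop 1: 12 segments, perimeter = 11.8773
  loop 2: 12 segments, perimeter = 9.2999
Total perimeter = 21.177

loops=2 perimeter=21.177
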